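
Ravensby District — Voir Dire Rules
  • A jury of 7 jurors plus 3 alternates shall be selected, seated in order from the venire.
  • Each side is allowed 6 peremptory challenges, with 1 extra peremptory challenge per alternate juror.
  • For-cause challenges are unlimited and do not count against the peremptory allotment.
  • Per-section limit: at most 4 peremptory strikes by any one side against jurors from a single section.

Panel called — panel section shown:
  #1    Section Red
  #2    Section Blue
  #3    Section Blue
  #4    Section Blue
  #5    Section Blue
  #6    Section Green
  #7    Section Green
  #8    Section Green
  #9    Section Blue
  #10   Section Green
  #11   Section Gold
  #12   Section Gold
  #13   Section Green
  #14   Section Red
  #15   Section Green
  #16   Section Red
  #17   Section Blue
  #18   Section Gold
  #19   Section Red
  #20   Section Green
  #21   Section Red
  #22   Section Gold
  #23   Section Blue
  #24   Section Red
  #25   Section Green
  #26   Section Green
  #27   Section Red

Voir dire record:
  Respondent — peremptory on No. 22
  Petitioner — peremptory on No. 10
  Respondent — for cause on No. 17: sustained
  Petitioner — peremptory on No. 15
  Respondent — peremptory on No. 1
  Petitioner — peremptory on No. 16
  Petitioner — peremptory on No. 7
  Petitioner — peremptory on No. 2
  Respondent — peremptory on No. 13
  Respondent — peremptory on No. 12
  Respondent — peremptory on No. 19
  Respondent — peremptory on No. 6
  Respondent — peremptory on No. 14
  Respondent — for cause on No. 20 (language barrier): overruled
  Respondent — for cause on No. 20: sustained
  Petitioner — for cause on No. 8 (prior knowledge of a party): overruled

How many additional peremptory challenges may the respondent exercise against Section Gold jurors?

Respondent peremptories so far: #22, #1, #13, #12, #19, #6, #14 — 7 of 9 used, 2 left overall.
Against Section Gold: #22, #12 — 2 used; per-section cap 4 leaves 2.
Binding limit: min(2, 2) = 2.

2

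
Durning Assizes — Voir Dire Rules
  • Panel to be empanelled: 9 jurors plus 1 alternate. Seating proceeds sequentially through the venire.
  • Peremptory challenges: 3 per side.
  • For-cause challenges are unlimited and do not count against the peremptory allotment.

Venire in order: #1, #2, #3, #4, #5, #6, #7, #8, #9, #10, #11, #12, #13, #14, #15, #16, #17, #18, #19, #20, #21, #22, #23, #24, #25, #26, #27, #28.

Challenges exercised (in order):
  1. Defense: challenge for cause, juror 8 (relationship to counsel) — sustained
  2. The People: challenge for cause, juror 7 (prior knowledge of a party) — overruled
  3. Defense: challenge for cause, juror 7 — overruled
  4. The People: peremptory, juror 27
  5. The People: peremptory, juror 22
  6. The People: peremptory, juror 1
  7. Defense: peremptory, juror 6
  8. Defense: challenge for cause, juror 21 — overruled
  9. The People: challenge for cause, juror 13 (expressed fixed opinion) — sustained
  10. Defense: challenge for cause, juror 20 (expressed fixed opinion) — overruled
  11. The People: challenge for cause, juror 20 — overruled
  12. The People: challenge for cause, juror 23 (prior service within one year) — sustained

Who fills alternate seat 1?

14

Removed: #1, #6, #8, #13, #22, #23, #27. (#7, #20, #21 stay — for-cause denied.)
Seating in order: seats 1–9 → #2, #3, #4, #5, #7, #9, #10, #11, #12; alternates → #14.
So alternate 1 is #14.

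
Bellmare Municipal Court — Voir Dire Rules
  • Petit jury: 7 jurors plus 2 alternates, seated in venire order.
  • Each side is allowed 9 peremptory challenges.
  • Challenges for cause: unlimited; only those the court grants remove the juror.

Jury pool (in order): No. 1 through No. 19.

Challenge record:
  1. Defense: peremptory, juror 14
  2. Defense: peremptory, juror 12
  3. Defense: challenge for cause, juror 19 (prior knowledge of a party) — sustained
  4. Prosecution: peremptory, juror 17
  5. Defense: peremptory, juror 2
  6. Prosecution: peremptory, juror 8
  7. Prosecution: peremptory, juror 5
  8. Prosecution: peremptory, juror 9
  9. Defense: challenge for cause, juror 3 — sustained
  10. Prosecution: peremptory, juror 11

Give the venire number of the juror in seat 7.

Removed: #2, #3, #5, #8, #9, #11, #12, #14, #17, #19.
Filling seats in venire order through position 7: #1, #4, #6, #7, #10, #13, #15.
So seat 7 is #15.

15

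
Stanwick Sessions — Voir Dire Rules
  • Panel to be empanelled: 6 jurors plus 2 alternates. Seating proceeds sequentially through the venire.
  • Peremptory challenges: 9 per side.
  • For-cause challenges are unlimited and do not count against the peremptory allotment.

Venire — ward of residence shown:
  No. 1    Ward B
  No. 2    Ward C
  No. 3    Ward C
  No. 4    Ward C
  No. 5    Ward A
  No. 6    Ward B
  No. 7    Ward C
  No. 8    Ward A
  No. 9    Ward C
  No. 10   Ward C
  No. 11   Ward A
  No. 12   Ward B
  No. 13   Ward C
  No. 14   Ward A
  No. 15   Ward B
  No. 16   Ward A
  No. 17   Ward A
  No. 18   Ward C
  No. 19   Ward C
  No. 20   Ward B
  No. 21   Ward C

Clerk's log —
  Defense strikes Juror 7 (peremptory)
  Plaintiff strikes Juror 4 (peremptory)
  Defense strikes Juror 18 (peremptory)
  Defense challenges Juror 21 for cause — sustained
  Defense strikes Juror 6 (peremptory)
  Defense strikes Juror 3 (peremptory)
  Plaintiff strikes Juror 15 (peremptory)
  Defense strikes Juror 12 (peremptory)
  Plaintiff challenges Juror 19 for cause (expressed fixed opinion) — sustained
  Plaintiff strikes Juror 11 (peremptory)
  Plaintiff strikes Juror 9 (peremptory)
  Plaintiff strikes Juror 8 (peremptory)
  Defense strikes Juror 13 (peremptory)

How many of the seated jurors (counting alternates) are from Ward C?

2

Removed: #3, #4, #6, #7, #8, #9, #11, #12, #13, #15, #18, #19, #21.
Seated (8 incl. alternates): #1, #2, #5, #10, #14, #16, #17, #20.
Of those, in Ward C: #2, #10 → 2.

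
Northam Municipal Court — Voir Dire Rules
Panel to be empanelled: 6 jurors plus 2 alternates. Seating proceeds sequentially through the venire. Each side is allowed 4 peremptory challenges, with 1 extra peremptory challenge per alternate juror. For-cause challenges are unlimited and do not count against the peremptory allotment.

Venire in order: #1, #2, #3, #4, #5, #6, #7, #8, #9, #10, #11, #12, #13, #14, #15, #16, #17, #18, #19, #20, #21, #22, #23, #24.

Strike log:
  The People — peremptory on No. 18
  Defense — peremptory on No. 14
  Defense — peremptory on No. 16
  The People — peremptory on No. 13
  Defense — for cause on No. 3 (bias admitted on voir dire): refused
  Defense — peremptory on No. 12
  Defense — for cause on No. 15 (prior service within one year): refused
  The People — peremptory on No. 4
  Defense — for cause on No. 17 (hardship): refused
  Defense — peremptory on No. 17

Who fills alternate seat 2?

Removed: #4, #12, #13, #14, #16, #17, #18. (#3, #15 stay — for-cause denied.)
Seating in order: seats 1–6 → #1, #2, #3, #5, #6, #7; alternates → #8, #9.
So alternate 2 is #9.

9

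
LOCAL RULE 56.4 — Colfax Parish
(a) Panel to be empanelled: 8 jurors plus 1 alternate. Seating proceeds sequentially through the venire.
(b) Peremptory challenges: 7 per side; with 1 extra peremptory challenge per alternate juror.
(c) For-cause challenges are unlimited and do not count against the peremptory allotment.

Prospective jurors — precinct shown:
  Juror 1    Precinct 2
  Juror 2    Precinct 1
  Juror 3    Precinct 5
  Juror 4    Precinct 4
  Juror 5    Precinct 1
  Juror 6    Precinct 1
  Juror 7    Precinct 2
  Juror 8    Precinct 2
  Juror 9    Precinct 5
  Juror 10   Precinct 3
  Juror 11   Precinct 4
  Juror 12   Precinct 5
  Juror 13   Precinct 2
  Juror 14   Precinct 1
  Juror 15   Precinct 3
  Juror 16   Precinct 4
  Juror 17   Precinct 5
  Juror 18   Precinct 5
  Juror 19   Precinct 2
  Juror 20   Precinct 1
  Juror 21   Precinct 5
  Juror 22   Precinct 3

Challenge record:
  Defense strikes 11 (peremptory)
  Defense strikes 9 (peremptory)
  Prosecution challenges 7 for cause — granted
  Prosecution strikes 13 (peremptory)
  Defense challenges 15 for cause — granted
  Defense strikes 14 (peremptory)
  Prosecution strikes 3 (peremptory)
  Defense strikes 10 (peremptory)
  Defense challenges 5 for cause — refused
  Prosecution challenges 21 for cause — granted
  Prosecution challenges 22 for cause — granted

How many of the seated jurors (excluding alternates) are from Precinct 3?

Removed: #3, #7, #9, #10, #11, #13, #14, #15, #21, #22.
Seated jurors 1–8: #1, #2, #4, #5, #6, #8, #12, #16 (alternates #17 not counted).
None of those are in Precinct 3 → 0.

0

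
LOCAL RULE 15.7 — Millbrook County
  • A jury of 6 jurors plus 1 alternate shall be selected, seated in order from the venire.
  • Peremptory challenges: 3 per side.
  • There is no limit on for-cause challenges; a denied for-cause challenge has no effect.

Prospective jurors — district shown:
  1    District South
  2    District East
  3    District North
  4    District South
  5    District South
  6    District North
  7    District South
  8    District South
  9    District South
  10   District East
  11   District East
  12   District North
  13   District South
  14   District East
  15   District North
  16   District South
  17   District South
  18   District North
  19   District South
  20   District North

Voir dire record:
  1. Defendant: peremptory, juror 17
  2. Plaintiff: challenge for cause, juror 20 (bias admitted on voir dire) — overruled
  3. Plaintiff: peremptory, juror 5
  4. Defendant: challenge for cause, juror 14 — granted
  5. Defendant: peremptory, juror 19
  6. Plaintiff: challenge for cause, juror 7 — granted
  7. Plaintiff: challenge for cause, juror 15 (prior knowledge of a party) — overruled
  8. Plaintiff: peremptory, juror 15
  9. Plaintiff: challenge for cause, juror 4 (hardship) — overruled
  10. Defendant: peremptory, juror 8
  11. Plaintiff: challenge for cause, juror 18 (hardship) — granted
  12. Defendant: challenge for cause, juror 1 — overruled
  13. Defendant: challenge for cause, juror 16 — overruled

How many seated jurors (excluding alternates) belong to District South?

3

Removed: #5, #7, #8, #14, #15, #17, #18, #19.
Seated jurors 1–6: #1, #2, #3, #4, #6, #9 (alternates #10 not counted).
Of those, in District South: #1, #4, #9 → 3.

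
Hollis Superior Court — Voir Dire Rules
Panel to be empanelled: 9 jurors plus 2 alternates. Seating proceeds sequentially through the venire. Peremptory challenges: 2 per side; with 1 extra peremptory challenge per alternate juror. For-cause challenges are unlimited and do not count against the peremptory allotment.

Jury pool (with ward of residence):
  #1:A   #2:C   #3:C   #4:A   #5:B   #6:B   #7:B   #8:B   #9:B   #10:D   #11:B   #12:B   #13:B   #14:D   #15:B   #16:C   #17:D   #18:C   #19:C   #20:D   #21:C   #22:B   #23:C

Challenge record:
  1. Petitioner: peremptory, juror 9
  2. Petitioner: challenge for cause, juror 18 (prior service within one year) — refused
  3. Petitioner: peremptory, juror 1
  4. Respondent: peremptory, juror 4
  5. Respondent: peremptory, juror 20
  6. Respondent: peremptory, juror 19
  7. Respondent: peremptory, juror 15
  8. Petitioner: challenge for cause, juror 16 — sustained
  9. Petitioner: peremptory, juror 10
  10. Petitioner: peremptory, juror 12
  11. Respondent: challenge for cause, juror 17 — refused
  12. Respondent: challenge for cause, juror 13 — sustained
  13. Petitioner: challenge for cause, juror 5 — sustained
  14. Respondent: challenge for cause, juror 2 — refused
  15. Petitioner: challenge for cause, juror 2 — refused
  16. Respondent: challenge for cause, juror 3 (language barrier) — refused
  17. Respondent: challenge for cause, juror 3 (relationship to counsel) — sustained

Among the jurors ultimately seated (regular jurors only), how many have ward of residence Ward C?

3

Removed: #1, #3, #4, #5, #9, #10, #12, #13, #15, #16, #19, #20.
Seated jurors 1–9: #2, #6, #7, #8, #11, #14, #17, #18, #21 (alternates #22, #23 not counted).
Of those, in Ward C: #2, #18, #21 → 3.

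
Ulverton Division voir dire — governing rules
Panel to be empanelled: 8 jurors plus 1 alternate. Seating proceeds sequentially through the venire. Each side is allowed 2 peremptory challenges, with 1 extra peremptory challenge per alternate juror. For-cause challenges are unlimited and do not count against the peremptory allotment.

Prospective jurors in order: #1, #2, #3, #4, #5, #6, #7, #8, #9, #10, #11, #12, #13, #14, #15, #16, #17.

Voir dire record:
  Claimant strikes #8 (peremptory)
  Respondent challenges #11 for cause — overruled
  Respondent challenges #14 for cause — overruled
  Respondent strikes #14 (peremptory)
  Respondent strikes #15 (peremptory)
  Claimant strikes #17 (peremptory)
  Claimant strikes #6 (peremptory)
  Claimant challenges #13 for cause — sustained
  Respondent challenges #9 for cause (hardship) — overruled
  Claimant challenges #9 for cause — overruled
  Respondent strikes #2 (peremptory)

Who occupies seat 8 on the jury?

11

Removed: #2, #6, #8, #13, #14, #15, #17. (#9, #11 stay — for-cause denied.)
Seating in order: seats 1–8 → #1, #3, #4, #5, #7, #9, #10, #11; alternates → #12.
So seat 8 is #11.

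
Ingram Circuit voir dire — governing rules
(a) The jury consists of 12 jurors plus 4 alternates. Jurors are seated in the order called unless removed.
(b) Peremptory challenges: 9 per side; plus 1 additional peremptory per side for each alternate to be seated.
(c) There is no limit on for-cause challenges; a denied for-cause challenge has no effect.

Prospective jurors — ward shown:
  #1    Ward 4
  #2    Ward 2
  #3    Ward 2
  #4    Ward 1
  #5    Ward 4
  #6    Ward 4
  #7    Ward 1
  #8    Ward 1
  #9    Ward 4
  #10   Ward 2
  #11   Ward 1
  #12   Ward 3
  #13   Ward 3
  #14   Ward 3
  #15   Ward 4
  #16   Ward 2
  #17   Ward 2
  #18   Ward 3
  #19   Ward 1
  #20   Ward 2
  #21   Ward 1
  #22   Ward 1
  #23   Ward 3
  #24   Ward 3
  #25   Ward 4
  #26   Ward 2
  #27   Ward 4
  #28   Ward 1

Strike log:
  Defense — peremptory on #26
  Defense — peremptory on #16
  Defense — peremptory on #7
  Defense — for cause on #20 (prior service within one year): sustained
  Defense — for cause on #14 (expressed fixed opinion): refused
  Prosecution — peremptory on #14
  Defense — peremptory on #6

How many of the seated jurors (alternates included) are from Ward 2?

Removed: #6, #7, #14, #16, #20, #26.
Seated (16 incl. alternates): #1, #2, #3, #4, #5, #8, #9, #10, #11, #12, #13, #15, #17, #18, #19, #21.
Of those, in Ward 2: #2, #3, #10, #17 → 4.

4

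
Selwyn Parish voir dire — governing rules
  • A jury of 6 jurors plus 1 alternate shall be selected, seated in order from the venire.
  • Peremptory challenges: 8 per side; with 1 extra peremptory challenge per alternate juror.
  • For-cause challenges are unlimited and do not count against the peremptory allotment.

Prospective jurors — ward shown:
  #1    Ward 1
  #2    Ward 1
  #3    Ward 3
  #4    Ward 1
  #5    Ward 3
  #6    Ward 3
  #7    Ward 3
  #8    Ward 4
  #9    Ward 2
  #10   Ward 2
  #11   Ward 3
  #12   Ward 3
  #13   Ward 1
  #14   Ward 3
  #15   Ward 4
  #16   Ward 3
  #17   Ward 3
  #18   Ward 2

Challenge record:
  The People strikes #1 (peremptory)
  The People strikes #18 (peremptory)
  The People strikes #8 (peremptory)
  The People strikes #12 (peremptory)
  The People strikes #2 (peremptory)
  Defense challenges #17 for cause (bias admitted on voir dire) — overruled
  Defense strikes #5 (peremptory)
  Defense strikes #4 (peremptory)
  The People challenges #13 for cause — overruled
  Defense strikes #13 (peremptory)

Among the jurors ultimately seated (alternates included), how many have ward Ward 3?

5

Removed: #1, #2, #4, #5, #8, #12, #13, #18.
Seated (7 incl. alternates): #3, #6, #7, #9, #10, #11, #14.
Of those, in Ward 3: #3, #6, #7, #11, #14 → 5.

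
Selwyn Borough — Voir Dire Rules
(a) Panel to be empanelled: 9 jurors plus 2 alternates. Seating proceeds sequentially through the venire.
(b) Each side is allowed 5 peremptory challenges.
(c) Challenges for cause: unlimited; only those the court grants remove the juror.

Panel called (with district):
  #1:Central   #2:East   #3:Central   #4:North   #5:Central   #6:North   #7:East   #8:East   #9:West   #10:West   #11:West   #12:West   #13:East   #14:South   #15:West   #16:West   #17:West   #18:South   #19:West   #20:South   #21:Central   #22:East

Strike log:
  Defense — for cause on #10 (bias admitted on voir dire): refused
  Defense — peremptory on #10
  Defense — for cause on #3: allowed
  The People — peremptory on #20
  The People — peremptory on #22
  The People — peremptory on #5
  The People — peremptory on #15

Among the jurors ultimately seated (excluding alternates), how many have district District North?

Removed: #3, #5, #10, #15, #20, #22.
Seated jurors 1–9: #1, #2, #4, #6, #7, #8, #9, #11, #12 (alternates #13, #14 not counted).
Of those, in District North: #4, #6 → 2.

2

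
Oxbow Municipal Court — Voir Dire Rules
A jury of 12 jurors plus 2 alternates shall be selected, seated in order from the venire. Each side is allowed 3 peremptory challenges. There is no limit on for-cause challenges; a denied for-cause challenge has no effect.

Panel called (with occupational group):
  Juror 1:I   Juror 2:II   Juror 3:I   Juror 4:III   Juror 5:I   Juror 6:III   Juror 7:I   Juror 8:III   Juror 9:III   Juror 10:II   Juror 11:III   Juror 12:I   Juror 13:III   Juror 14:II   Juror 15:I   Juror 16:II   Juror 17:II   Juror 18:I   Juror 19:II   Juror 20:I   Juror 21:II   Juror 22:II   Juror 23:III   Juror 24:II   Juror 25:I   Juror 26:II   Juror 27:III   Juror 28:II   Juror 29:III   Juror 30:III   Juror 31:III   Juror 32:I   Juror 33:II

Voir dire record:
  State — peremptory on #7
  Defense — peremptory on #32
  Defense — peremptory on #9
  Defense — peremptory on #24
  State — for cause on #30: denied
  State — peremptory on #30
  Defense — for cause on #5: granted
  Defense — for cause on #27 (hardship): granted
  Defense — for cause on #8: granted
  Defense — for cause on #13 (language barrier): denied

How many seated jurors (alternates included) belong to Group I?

Removed: #5, #7, #8, #9, #24, #27, #30, #32.
Seated (14 incl. alternates): #1, #2, #3, #4, #6, #10, #11, #12, #13, #14, #15, #16, #17, #18.
Of those, in Group I: #1, #3, #12, #15, #18 → 5.

5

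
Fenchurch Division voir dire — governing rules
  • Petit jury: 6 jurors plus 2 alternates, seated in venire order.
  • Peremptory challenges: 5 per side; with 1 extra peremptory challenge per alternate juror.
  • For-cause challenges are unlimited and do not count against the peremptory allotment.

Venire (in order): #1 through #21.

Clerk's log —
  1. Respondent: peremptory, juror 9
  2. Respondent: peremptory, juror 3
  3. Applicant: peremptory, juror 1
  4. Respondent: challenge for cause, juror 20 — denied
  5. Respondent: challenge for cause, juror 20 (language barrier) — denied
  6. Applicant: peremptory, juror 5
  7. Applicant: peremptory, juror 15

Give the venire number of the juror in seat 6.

Removed: #1, #3, #5, #9, #15. (#20 stays — for-cause denied.)
Filling seats in venire order through position 6: #2, #4, #6, #7, #8, #10.
So seat 6 is #10.

10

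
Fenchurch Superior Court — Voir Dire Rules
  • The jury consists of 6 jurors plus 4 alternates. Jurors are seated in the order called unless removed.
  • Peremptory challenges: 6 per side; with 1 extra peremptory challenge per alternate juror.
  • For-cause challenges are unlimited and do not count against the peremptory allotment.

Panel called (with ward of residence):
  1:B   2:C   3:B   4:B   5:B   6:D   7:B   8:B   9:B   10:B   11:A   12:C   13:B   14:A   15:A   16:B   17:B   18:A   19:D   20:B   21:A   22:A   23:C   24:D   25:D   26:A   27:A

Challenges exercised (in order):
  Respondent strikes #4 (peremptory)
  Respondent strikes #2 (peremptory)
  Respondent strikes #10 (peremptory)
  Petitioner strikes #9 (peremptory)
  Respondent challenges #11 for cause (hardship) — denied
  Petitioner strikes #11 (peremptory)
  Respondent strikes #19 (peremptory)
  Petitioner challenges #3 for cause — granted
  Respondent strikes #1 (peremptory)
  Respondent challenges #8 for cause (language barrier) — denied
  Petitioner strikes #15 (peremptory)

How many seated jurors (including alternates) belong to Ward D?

1

Removed: #1, #2, #3, #4, #9, #10, #11, #15, #19.
Seated (10 incl. alternates): #5, #6, #7, #8, #12, #13, #14, #16, #17, #18.
Of those, in Ward D: #6 → 1.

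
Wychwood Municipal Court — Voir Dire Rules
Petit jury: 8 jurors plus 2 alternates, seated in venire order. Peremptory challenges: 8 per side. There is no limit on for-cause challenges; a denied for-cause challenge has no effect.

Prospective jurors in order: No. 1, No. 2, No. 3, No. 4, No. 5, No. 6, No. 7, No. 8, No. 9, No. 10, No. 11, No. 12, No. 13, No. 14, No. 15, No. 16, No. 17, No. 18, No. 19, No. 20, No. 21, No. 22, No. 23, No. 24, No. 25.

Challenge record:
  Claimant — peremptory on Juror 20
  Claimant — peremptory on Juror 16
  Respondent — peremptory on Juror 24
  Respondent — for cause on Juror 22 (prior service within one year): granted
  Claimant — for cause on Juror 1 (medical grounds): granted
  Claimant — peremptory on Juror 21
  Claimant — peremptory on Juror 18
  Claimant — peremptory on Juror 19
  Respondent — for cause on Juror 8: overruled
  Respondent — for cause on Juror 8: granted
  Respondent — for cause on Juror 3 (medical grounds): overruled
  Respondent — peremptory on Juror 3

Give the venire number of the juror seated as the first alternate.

12

Removed: #1, #3, #8, #16, #18, #19, #20, #21, #22, #24.
Seating in order: seats 1–8 → #2, #4, #5, #6, #7, #9, #10, #11; alternates → #12, #13.
So alternate 1 is #12.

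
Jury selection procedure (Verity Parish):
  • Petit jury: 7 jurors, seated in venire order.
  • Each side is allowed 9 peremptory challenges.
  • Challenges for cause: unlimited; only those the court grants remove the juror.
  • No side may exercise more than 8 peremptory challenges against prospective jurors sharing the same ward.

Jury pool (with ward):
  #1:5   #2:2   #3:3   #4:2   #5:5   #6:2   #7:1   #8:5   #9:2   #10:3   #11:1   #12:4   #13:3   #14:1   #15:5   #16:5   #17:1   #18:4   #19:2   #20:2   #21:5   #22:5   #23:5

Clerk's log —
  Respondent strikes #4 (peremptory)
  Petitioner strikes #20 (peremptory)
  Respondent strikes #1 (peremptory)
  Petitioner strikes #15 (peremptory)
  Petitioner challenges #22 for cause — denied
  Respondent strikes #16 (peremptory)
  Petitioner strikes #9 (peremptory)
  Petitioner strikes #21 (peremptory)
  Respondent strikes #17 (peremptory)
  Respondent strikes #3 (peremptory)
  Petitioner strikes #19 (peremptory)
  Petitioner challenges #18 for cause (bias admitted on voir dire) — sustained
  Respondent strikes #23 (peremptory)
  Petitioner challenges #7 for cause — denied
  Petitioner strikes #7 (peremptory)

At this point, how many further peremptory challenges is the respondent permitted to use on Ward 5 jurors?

3

Respondent peremptories so far: #4, #1, #16, #17, #3, #23 — 6 of 9 used, 3 left overall.
Against Ward 5: #1, #16, #23 — 3 used; per-ward cap 8 leaves 5.
Binding limit: min(3, 5) = 3.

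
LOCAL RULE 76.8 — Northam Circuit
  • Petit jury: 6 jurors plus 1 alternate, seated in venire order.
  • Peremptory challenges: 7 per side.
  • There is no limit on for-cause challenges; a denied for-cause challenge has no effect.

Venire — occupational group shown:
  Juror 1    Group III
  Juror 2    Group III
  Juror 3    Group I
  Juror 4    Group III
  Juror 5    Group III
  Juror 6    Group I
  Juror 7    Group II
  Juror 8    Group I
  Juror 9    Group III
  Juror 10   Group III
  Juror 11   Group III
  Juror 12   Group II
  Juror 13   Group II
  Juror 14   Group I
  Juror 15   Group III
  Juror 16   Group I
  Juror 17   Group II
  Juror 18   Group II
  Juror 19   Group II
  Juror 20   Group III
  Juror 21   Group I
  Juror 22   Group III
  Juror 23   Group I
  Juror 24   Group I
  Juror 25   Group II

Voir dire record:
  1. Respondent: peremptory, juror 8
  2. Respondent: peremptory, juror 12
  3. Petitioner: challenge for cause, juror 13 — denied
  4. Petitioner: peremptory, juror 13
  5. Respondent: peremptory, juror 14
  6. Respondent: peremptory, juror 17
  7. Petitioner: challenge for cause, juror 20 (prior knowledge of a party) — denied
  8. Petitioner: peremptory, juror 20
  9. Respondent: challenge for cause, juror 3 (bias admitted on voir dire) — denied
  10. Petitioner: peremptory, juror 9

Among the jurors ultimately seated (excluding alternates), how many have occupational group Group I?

2

Removed: #8, #9, #12, #13, #14, #17, #20.
Seated jurors 1–6: #1, #2, #3, #4, #5, #6 (alternates #7 not counted).
Of those, in Group I: #3, #6 → 2.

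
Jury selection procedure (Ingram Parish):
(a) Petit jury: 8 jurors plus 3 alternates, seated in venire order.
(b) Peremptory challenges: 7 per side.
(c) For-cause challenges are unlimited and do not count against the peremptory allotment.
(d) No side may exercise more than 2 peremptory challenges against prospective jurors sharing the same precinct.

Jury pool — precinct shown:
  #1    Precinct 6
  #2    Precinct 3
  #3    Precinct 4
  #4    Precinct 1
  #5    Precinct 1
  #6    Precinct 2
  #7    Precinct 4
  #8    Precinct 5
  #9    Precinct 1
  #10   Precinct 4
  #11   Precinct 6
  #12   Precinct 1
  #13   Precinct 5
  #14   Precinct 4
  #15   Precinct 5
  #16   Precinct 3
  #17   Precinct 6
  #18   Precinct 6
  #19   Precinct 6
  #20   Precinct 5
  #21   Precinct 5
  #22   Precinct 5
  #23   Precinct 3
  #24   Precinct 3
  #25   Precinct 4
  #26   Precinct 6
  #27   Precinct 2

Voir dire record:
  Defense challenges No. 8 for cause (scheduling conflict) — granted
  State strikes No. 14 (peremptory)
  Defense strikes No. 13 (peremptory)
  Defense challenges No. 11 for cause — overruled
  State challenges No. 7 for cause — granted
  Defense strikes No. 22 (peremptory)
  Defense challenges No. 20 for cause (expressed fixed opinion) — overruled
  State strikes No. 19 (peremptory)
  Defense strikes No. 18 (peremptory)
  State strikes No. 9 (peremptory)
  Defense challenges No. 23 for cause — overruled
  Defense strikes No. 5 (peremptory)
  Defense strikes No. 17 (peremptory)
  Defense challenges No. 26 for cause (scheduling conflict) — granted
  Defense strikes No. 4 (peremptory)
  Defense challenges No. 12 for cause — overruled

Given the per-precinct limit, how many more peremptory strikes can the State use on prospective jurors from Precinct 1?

State peremptories so far: #14, #19, #9 — 3 of 7 used, 4 left overall.
Against Precinct 1: #9 — 1 used; per-precinct cap 2 leaves 1.
Binding limit: min(4, 1) = 1.

1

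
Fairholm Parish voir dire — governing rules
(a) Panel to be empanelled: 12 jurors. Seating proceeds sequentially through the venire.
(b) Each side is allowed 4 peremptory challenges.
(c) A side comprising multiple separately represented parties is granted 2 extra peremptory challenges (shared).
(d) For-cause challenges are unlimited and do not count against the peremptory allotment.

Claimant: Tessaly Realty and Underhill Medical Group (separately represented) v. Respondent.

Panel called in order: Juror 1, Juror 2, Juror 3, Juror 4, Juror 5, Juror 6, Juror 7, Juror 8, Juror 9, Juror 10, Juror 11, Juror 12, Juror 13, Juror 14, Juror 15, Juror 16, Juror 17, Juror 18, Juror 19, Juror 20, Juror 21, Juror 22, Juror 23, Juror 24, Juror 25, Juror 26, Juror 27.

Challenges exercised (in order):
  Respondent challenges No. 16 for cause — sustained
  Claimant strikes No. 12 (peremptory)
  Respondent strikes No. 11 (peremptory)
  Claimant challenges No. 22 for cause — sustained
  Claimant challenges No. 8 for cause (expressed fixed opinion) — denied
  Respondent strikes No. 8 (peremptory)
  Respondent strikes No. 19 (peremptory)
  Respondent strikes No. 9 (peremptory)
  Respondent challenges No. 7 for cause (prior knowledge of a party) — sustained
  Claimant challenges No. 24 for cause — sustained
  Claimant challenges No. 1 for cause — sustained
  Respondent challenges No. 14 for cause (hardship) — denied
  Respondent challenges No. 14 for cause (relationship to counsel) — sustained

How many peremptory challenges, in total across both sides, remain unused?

Claimant allotment: 4 base + 2 multi-party = 6. Respondent allotment: 4.
Claimant peremptories used: #12 — 1 (for-cause on #22, #8, #24, #1 don't count).
Respondent peremptories used: #11, #8, #19, #9 — 4 (for-cause on #16, #7, #14, #14 don't count).
Remaining: (6 − 1) + (4 − 4) = 5.

5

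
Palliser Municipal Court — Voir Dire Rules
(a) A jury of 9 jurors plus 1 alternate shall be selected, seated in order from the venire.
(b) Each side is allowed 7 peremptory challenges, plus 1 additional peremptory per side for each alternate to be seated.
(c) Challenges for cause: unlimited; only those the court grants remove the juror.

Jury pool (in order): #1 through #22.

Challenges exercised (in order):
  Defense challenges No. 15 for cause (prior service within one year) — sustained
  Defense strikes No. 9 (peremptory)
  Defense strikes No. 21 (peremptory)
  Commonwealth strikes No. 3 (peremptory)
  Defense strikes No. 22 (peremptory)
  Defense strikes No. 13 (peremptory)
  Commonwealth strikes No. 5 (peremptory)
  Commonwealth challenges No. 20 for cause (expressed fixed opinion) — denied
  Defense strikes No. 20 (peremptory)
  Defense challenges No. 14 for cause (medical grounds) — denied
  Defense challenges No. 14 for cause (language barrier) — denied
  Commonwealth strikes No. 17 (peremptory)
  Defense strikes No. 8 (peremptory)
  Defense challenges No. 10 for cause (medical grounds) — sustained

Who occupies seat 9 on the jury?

Removed: #3, #5, #8, #9, #10, #13, #15, #17, #20, #21, #22. (#14 stays — for-cause denied.)
Seating in order: seats 1–9 → #1, #2, #4, #6, #7, #11, #12, #14, #16; alternates → #18.
So seat 9 is #16.

16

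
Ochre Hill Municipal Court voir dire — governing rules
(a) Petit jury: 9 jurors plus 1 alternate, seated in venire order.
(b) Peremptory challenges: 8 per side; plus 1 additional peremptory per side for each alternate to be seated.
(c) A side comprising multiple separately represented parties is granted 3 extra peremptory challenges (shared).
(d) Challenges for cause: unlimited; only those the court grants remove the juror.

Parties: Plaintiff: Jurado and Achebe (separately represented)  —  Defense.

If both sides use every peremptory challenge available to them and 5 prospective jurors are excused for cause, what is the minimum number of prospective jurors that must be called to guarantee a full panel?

36

Seats to fill: 9 + 1 alternates = 10.
Peremptories — Plaintiff: 8 + 1×1 + 3 = 12; Defense: 8 + 1×1 = 9; total 21.
For-cause removals: 5.
Minimum venire: 10 + 21 + 5 = 36.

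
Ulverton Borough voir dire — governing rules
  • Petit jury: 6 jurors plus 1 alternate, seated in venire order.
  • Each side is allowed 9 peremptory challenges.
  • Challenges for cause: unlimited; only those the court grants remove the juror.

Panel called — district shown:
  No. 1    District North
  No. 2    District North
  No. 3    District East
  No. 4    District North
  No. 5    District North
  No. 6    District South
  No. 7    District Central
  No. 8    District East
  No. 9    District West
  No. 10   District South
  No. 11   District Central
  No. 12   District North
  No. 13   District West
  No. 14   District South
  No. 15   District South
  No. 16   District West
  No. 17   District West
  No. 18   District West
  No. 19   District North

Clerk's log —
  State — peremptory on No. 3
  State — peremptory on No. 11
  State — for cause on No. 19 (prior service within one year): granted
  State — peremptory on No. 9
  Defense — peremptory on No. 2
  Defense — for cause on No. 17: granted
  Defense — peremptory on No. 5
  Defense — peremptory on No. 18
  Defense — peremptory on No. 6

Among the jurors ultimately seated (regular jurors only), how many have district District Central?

1

Removed: #2, #3, #5, #6, #9, #11, #17, #18, #19.
Seated jurors 1–6: #1, #4, #7, #8, #10, #12 (alternates #13 not counted).
Of those, in District Central: #7 → 1.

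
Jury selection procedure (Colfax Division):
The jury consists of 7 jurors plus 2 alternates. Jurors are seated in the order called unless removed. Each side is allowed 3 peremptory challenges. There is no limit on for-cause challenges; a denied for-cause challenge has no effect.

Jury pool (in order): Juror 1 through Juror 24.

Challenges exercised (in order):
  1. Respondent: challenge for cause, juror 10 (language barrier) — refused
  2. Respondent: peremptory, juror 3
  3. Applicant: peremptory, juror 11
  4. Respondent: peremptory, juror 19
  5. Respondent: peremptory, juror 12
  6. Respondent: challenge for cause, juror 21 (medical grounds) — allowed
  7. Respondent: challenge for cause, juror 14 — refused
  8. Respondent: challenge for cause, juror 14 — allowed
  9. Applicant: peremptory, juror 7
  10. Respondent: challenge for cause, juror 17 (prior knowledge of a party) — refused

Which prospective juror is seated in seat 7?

Removed: #3, #7, #11, #12, #14, #19, #21. (#10, #17 stay — for-cause denied.)
Seating in order: seats 1–7 → #1, #2, #4, #5, #6, #8, #9; alternates → #10, #13.
So seat 7 is #9.

9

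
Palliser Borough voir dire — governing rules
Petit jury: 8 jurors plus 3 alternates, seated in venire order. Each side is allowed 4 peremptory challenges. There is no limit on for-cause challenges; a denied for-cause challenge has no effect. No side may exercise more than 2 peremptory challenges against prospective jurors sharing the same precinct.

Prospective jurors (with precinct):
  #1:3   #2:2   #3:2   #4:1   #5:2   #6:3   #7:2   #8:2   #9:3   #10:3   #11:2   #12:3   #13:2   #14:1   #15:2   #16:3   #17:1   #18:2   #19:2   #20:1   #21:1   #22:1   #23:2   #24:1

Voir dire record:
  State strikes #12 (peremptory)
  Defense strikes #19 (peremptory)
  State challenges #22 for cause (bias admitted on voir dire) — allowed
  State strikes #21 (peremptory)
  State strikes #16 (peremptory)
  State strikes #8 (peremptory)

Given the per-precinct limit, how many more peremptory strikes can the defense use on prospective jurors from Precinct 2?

Defense peremptories so far: #19 — 1 of 4 used, 3 left overall.
Against Precinct 2: #19 — 1 used; per-precinct cap 2 leaves 1.
Binding limit: min(3, 1) = 1.

1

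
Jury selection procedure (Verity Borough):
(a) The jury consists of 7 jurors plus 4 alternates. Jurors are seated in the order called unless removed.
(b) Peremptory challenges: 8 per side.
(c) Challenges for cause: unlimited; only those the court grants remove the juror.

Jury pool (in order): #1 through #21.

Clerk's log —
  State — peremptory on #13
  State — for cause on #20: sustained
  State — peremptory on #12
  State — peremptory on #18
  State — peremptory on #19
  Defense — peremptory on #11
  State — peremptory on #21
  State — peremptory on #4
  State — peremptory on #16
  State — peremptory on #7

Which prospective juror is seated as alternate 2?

14

Removed: #4, #7, #11, #12, #13, #16, #18, #19, #20, #21.
Filling seats in venire order through position 9: #1, #2, #3, #5, #6, #8, #9, #10, #14.
So alternate 2 is #14.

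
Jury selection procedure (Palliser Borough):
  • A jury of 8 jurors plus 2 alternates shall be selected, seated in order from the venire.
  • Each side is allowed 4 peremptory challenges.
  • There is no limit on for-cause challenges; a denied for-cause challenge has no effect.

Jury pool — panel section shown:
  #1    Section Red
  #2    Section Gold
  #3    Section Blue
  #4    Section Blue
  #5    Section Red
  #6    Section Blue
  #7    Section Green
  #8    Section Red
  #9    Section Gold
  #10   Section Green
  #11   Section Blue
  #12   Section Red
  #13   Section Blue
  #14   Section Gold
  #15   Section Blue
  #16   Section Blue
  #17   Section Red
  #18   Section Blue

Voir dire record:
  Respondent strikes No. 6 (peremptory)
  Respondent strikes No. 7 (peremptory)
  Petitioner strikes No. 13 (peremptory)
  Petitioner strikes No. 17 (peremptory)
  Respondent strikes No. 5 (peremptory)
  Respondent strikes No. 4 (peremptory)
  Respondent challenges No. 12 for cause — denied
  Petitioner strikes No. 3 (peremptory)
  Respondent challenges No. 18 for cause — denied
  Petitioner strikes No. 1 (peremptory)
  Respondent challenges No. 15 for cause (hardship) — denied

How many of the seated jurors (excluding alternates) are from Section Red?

Removed: #1, #3, #4, #5, #6, #7, #13, #17.
Seated jurors 1–8: #2, #8, #9, #10, #11, #12, #14, #15 (alternates #16, #18 not counted).
Of those, in Section Red: #8, #12 → 2.

2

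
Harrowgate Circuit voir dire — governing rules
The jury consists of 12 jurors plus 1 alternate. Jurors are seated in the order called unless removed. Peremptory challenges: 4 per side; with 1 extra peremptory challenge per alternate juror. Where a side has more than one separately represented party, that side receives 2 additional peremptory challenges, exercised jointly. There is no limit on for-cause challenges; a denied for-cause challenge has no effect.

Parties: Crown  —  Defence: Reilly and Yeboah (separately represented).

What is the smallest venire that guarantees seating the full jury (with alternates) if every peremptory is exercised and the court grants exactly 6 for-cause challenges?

Seats to fill: 12 + 1 alternates = 13.
Peremptories — Crown: 4 + 1×1 = 5; Defence: 4 + 1×1 + 2 = 7; total 12.
For-cause removals: 6.
Minimum venire: 13 + 12 + 6 = 31.

31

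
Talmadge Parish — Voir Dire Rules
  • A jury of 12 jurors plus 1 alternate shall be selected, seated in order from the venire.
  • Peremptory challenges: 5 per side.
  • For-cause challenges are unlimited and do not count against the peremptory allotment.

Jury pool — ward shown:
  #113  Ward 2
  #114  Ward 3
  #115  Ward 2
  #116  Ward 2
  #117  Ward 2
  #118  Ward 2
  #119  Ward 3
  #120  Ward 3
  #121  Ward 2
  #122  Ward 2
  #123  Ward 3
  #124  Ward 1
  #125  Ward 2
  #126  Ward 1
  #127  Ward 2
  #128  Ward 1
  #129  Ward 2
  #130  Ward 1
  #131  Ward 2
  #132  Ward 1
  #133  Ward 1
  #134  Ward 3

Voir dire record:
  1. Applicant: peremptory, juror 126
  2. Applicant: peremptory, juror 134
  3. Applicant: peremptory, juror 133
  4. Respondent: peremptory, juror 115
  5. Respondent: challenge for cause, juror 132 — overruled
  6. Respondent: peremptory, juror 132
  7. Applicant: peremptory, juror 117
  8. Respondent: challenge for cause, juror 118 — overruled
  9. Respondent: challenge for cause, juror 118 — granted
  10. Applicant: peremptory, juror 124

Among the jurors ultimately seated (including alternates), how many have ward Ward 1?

2

Removed: #115, #117, #118, #124, #126, #132, #133, #134.
Seated (13 incl. alternates): #113, #114, #116, #119, #120, #121, #122, #123, #125, #127, #128, #129, #130.
Of those, in Ward 1: #128, #130 → 2.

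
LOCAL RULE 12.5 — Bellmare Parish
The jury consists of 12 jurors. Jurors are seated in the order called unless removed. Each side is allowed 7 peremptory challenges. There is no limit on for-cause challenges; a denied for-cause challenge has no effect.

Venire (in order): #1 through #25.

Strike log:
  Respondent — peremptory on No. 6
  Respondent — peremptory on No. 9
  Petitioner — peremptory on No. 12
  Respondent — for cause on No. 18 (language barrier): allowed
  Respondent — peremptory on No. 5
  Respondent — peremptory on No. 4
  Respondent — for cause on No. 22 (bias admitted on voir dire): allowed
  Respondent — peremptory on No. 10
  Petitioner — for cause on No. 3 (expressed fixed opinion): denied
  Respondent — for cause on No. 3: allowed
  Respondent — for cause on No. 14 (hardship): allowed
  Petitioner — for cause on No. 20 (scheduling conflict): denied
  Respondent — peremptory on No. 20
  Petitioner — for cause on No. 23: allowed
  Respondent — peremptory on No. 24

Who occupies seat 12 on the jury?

25

Removed: #3, #4, #5, #6, #9, #10, #12, #14, #18, #20, #22, #23, #24.
Seating in order: seats 1–12 → #1, #2, #7, #8, #11, #13, #15, #16, #17, #19, #21, #25.
So seat 12 is #25.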